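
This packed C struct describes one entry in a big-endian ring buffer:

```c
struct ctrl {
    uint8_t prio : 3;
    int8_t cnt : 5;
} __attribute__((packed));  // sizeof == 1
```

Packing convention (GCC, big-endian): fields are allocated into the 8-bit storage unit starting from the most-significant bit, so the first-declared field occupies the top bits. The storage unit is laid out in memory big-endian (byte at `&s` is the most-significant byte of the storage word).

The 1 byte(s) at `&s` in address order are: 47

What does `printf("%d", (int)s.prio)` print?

2

[0]=0x47 (big-endian) → word 0x47
prio:3 @ bit 5 → (0x47>>5)&0x7 = 0x2  ←
cnt:5 @ bit 0 → (0x47>>0)&0x1f = 0x7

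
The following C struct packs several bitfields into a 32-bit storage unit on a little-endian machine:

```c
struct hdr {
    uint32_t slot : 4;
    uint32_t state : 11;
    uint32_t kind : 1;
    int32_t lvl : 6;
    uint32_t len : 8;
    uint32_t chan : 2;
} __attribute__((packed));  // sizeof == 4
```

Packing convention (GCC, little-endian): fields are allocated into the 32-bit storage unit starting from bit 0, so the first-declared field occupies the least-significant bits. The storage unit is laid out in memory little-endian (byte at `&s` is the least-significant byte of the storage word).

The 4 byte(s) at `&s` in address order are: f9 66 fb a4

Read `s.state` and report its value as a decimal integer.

[0]=0xf9 [1]=0x66 [2]=0xfb [3]=0xa4 (little-endian) → word 0xa4fb66f9
slot:4 @ bit 0 → (0xa4fb66f9>>0)&0xf = 0x9
state:11 @ bit 4 → (0xa4fb66f9>>4)&0x7ff = 0x66f  ←
kind:1 @ bit 15 → (0xa4fb66f9>>15)&0x1 = 0x0
lvl:6 @ bit 16 → (0xa4fb66f9>>16)&0x3f = 0x3b
len:8 @ bit 22 → (0xa4fb66f9>>22)&0xff = 0x93
chan:2 @ bit 30 → (0xa4fb66f9>>30)&0x3 = 0x2

1647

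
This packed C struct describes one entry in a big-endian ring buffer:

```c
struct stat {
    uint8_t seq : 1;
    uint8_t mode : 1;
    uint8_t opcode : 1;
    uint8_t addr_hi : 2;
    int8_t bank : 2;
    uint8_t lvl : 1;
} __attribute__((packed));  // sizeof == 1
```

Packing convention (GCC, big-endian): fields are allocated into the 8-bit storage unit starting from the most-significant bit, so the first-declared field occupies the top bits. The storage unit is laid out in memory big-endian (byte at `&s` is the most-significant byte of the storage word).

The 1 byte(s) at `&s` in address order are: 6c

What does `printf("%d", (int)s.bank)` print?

[0]=0x6c (big-endian) → word 0x6c
seq [7+:1] = (word>>7) & 0x1 = 0
mode [6+:1] = (word>>6) & 0x1 = 1
opcode [5+:1] = (word>>5) & 0x1 = 1
addr_hi [3+:2] = (word>>3) & 0x3 = 1
bank [1+:2] = (word>>1) & 0x3 = 2  ←
lvl [0+:1] = (word>>0) & 0x1 = 0
bank signed 2b, MSB=1: 2 - 4 = -2

-2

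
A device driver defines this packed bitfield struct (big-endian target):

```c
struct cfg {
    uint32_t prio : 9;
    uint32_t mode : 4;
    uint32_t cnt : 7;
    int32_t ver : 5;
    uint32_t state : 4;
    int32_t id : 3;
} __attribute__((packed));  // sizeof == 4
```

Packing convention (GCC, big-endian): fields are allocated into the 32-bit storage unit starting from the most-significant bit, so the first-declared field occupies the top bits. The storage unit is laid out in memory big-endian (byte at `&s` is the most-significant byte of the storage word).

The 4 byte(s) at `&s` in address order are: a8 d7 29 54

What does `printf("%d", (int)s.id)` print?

[0]=0xa8 [1]=0xd7 [2]=0x29 [3]=0x54 (big-endian) → word 0xa8d72954
prio:9 @ bit 23 → (0xa8d72954>>23)&0x1ff = 0x151
mode:4 @ bit 19 → (0xa8d72954>>19)&0xf = 0xa
cnt:7 @ bit 12 → (0xa8d72954>>12)&0x7f = 0x72
ver:5 @ bit 7 → (0xa8d72954>>7)&0x1f = 0x12
state:4 @ bit 3 → (0xa8d72954>>3)&0xf = 0xa
id:3 @ bit 0 → (0xa8d72954>>0)&0x7 = 0x4  ←
id signed 3b, MSB=1: 4 - 8 = -4

-4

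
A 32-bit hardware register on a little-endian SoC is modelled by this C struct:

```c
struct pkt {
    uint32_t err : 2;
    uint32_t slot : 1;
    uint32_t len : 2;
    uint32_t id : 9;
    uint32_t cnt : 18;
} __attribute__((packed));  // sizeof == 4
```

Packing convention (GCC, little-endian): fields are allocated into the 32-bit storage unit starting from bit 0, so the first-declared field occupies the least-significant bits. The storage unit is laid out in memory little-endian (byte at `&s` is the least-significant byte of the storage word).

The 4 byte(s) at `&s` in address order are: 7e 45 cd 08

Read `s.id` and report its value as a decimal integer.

43

[0]=0x7e [1]=0x45 [2]=0xcd [3]=0x08 (little-endian) → word 0x08cd457e
err [0+:2] = (word>>0) & 0x3 = 2
slot [2+:1] = (word>>2) & 0x1 = 1
len [3+:2] = (word>>3) & 0x3 = 3
id [5+:9] = (word>>5) & 0x1ff = 43  ←
cnt [14+:18] = (word>>14) & 0x3ffff = 9013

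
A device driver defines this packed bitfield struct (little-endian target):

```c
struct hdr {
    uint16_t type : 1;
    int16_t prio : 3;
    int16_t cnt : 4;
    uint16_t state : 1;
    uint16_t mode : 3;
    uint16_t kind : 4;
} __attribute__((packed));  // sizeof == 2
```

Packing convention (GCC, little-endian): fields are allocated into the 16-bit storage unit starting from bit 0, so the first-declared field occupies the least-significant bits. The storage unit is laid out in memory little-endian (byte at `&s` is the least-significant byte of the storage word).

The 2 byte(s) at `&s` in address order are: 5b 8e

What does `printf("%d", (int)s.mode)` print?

[0]=0x5b [1]=0x8e (little-endian) → word 0x8e5b
type [0+:1] = (word>>0) & 0x1 = 1
prio [1+:3] = (word>>1) & 0x7 = 5
cnt [4+:4] = (word>>4) & 0xf = 5
state [8+:1] = (word>>8) & 0x1 = 0
mode [9+:3] = (word>>9) & 0x7 = 7  ←
kind [12+:4] = (word>>12) & 0xf = 8

7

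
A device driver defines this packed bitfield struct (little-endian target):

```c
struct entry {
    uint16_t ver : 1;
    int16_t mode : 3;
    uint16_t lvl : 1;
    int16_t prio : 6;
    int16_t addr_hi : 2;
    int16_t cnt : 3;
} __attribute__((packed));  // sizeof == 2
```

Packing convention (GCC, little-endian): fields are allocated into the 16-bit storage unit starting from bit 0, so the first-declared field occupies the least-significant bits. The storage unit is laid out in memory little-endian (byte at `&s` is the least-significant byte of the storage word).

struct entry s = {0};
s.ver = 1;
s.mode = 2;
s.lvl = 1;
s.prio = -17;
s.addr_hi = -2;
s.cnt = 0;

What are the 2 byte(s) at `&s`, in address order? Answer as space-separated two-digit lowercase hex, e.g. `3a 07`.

ver:1 = 1 → 0x1 << 0 → word 0x0001
mode:3 = 2 → 0x2 << 1 → word 0x0005
lvl:1 = 1 → 0x1 << 4 → word 0x0015
prio:6 = -17 → 0x2f << 5 → word 0x05f5
addr_hi:2 = -2 → 0x2 << 11 → word 0x15f5
cnt:3 = 0 → 0x0 << 13 → word 0x15f5
word = 0x15f5 → little-endian bytes:
  [0]=0xf5  [1]=0x15

f5 15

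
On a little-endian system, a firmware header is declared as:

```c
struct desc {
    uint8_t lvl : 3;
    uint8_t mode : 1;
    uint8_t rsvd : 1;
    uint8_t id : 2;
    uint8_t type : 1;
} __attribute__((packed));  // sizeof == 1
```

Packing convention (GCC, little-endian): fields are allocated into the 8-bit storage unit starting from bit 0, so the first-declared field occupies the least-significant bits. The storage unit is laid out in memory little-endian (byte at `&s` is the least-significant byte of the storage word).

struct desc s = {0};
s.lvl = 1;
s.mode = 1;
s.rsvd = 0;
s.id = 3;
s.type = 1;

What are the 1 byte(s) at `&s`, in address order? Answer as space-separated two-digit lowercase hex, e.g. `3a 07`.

[0+:3] lvl=1 & 0x7 = 0x1; word=0x01
[3+:1] mode=1 & 0x1 = 0x1; word=0x09
[4+:1] rsvd=0 & 0x1 = 0x0; word=0x09
[5+:2] id=3 & 0x3 = 0x3; word=0x69
[7+:1] type=1 & 0x1 = 0x1; word=0xe9
word = 0xe9 → little-endian bytes:
  [0]=0xe9

e9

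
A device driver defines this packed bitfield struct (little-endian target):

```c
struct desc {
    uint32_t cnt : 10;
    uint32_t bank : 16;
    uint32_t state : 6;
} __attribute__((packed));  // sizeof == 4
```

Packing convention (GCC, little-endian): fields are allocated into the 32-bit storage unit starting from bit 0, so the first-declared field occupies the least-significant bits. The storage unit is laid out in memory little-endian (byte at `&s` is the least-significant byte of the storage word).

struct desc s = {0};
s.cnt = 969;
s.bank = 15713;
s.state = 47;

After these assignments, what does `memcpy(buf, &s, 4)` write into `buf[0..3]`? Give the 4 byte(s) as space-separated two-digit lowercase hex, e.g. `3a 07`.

[0+:10] cnt=969 & 0x3ff = 0x3c9; word=0x000003c9
[10+:16] bank=15713 & 0xffff = 0x3d61; word=0x00f587c9
[26+:6] state=47 & 0x3f = 0x2f; word=0xbcf587c9
word = 0xbcf587c9 → little-endian bytes:
  [0]=0xc9  [1]=0x87  [2]=0xf5  [3]=0xbc

c9 87 f5 bc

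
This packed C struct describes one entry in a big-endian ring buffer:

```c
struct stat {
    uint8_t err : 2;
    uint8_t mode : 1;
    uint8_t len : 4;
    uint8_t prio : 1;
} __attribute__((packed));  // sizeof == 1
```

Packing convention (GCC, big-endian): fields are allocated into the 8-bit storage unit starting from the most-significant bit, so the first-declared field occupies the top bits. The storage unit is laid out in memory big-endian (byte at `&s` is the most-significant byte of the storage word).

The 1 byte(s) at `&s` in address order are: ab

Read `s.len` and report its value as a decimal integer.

5

[0]=0xab (big-endian) → word 0xab
err:2 @ bit 6 → (0xab>>6)&0x3 = 0x2
mode:1 @ bit 5 → (0xab>>5)&0x1 = 0x1
len:4 @ bit 1 → (0xab>>1)&0xf = 0x5  ←
prio:1 @ bit 0 → (0xab>>0)&0x1 = 0x1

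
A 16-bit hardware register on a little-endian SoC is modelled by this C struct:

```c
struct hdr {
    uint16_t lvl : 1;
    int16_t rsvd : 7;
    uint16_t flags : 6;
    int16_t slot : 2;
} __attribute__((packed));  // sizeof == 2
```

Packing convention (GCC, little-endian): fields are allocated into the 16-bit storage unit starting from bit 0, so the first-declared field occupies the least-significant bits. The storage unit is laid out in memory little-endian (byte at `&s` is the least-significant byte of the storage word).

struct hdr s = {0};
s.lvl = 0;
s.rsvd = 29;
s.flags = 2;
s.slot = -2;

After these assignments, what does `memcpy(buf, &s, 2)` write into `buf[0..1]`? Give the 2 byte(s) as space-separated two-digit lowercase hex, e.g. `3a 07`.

3a 82

[0+:1] lvl=0 & 0x1 = 0x0; word=0x0000
[1+:7] rsvd=29 & 0x7f = 0x1d; word=0x003a
[8+:6] flags=2 & 0x3f = 0x2; word=0x023a
[14+:2] slot=-2 & 0x3 = 0x2; word=0x823a
word = 0x823a → little-endian bytes:
  [0]=0x3a  [1]=0x82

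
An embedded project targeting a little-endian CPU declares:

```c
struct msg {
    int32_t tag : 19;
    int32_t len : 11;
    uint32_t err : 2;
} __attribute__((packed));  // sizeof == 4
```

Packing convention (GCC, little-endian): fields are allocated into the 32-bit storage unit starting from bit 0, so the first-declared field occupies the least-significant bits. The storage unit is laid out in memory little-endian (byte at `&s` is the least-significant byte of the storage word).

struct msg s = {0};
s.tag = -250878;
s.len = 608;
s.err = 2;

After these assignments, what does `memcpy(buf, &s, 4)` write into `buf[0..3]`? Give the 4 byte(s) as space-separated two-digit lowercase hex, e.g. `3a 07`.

02 2c 04 93

tag:19 = -250878 → 0x42c02 << 0 → word 0x00042c02
len:11 = 608 → 0x260 << 19 → word 0x13042c02
err:2 = 2 → 0x2 << 30 → word 0x93042c02
word = 0x93042c02 → little-endian bytes:
  [0]=0x02  [1]=0x2c  [2]=0x04  [3]=0x93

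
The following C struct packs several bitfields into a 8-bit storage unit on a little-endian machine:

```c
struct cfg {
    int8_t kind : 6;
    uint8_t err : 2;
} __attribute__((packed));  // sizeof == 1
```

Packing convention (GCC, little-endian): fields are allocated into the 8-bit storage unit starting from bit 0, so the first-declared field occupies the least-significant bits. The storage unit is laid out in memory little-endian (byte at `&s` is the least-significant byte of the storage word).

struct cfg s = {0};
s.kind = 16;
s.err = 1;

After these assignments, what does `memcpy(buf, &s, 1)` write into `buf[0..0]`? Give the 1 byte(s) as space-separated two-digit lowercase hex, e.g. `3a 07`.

kind (6b) val=16 bits=0x10 at bit 0: 0x10
err (2b) val=1 bits=0x1 at bit 6: 0x50
word = 0x50 → little-endian bytes:
  [0]=0x50

50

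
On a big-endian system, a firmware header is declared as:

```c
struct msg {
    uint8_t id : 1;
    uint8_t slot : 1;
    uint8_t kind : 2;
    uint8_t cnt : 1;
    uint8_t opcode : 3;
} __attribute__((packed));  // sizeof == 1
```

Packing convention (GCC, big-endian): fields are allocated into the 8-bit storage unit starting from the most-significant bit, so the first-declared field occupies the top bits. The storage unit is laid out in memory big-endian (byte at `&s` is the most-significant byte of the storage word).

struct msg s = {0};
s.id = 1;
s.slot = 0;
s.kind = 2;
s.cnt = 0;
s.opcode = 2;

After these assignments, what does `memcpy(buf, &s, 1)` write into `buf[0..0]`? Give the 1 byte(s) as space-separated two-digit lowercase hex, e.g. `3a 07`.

[7+:1] id=1 & 0x1 = 0x1; word=0x80
[6+:1] slot=0 & 0x1 = 0x0; word=0x80
[4+:2] kind=2 & 0x3 = 0x2; word=0xa0
[3+:1] cnt=0 & 0x1 = 0x0; word=0xa0
[0+:3] opcode=2 & 0x7 = 0x2; word=0xa2
word = 0xa2 → big-endian bytes:
  [0]=0xa2

a2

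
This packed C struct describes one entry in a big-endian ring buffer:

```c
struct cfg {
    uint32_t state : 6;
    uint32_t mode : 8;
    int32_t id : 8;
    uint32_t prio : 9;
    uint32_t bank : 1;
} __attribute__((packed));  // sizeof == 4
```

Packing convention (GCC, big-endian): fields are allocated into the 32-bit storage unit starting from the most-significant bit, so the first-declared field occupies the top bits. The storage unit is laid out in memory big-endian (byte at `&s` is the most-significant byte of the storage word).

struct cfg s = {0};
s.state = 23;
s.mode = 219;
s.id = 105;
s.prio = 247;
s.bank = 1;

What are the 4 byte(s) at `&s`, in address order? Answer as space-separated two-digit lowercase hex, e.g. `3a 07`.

5f 6d a5 ef

state (6b) val=23 bits=0x17 at bit 26: 0x5c000000
mode (8b) val=219 bits=0xdb at bit 18: 0x5f6c0000
id (8b) val=105 bits=0x69 at bit 10: 0x5f6da400
prio (9b) val=247 bits=0xf7 at bit 1: 0x5f6da5ee
bank (1b) val=1 bits=0x1 at bit 0: 0x5f6da5ef
word = 0x5f6da5ef → big-endian bytes:
  [0]=0x5f  [1]=0x6d  [2]=0xa5  [3]=0xef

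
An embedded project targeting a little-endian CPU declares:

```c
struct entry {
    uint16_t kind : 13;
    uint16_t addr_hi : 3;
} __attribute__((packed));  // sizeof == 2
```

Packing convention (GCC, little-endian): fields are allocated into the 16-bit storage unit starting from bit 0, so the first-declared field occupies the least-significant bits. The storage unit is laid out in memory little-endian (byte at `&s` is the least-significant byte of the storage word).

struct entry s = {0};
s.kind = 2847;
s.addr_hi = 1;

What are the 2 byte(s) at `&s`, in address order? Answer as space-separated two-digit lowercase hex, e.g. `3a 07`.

1f 2b

kind:13 = 2847 → 0xb1f << 0 → word 0x0b1f
addr_hi:3 = 1 → 0x1 << 13 → word 0x2b1f
word = 0x2b1f → little-endian bytes:
  [0]=0x1f  [1]=0x2b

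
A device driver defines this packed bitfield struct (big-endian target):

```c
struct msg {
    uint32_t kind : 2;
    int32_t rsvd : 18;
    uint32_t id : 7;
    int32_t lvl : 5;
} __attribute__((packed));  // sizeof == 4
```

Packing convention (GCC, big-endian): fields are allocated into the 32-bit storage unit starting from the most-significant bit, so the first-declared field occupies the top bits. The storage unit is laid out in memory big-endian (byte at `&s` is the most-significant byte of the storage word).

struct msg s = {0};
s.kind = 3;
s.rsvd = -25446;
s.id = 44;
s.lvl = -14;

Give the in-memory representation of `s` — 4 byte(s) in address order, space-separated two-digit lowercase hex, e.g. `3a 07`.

kind:2 = 3 → 0x3 << 30 → word 0xc0000000
rsvd:18 = -25446 → 0x39c9a << 12 → word 0xf9c9a000
id:7 = 44 → 0x2c << 5 → word 0xf9c9a580
lvl:5 = -14 → 0x12 << 0 → word 0xf9c9a592
word = 0xf9c9a592 → big-endian bytes:
  [0]=0xf9  [1]=0xc9  [2]=0xa5  [3]=0x92

f9 c9 a5 92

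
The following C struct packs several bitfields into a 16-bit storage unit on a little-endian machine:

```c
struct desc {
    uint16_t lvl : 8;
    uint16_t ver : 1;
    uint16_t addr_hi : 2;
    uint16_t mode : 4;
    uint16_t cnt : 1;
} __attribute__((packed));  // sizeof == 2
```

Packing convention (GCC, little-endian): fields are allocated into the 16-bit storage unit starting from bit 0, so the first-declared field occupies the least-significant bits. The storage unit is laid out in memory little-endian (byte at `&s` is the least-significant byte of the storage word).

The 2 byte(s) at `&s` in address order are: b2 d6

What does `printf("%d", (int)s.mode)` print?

[0]=0xb2 [1]=0xd6 (little-endian) → word 0xd6b2
lvl [0+:8] = (word>>0) & 0xff = 178
ver [8+:1] = (word>>8) & 0x1 = 0
addr_hi [9+:2] = (word>>9) & 0x3 = 3
mode [11+:4] = (word>>11) & 0xf = 10  ←
cnt [15+:1] = (word>>15) & 0x1 = 1

10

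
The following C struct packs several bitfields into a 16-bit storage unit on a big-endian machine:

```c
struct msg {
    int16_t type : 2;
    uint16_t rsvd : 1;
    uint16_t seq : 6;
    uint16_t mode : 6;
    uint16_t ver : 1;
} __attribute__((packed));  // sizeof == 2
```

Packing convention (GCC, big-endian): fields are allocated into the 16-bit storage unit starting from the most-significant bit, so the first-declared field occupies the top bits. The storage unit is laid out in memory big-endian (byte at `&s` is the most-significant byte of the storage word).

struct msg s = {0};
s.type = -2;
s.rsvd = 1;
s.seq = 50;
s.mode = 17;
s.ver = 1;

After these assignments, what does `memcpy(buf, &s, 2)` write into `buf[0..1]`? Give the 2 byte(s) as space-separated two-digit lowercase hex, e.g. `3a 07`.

type (2b) val=-2 bits=0x2 at bit 14: 0x8000
rsvd (1b) val=1 bits=0x1 at bit 13: 0xa000
seq (6b) val=50 bits=0x32 at bit 7: 0xb900
mode (6b) val=17 bits=0x11 at bit 1: 0xb922
ver (1b) val=1 bits=0x1 at bit 0: 0xb923
word = 0xb923 → big-endian bytes:
  [0]=0xb9  [1]=0x23

b9 23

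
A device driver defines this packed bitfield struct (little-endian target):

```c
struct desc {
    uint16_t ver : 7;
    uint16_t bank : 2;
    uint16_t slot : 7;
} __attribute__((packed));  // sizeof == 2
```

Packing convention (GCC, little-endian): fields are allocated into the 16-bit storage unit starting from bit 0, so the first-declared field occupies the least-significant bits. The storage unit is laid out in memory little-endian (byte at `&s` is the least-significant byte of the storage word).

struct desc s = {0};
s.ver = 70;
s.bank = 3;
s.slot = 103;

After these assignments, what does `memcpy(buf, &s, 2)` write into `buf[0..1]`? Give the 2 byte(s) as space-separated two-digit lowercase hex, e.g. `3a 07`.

c6 cf

[0+:7] ver=70 & 0x7f = 0x46; word=0x0046
[7+:2] bank=3 & 0x3 = 0x3; word=0x01c6
[9+:7] slot=103 & 0x7f = 0x67; word=0xcfc6
word = 0xcfc6 → little-endian bytes:
  [0]=0xc6  [1]=0xcf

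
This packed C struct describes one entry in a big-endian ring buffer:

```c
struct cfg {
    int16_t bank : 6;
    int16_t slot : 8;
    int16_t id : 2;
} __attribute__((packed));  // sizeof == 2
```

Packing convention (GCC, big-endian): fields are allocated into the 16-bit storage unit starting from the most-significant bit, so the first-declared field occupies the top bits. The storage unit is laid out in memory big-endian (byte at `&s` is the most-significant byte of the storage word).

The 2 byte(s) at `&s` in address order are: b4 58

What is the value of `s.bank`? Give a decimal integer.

-19

[0]=0xb4 [1]=0x58 (big-endian) → word 0xb458
bank:6 @ bit 10 → (0xb458>>10)&0x3f = 0x2d  ←
slot:8 @ bit 2 → (0xb458>>2)&0xff = 0x16
id:2 @ bit 0 → (0xb458>>0)&0x3 = 0x0
bank signed 6b, MSB=1: 45 - 64 = -19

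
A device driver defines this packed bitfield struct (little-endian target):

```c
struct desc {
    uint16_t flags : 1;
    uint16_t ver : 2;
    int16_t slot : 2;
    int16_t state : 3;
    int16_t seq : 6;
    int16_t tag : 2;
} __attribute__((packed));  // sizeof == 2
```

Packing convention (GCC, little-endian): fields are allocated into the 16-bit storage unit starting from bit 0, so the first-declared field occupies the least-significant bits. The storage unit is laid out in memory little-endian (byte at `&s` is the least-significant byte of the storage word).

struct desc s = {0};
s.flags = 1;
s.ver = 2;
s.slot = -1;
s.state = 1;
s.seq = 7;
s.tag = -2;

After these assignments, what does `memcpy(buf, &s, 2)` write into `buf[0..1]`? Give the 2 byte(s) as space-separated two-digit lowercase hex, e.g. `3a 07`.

3d 87

flags (1b) val=1 bits=0x1 at bit 0: 0x0001
ver (2b) val=2 bits=0x2 at bit 1: 0x0005
slot (2b) val=-1 bits=0x3 at bit 3: 0x001d
state (3b) val=1 bits=0x1 at bit 5: 0x003d
seq (6b) val=7 bits=0x7 at bit 8: 0x073d
tag (2b) val=-2 bits=0x2 at bit 14: 0x873d
word = 0x873d → little-endian bytes:
  [0]=0x3d  [1]=0x87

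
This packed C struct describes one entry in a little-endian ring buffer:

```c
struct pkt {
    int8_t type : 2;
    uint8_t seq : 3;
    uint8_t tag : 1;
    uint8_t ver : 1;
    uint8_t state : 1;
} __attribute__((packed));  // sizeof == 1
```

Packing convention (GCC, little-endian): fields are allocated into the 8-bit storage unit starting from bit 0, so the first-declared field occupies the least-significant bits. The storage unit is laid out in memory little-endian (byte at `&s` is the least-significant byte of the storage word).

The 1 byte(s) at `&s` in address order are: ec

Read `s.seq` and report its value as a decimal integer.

3

[0]=0xec (little-endian) → word 0xec
type:2 @ bit 0 → (0xec>>0)&0x3 = 0x0
seq:3 @ bit 2 → (0xec>>2)&0x7 = 0x3  ←
tag:1 @ bit 5 → (0xec>>5)&0x1 = 0x1
ver:1 @ bit 6 → (0xec>>6)&0x1 = 0x1
state:1 @ bit 7 → (0xec>>7)&0x1 = 0x1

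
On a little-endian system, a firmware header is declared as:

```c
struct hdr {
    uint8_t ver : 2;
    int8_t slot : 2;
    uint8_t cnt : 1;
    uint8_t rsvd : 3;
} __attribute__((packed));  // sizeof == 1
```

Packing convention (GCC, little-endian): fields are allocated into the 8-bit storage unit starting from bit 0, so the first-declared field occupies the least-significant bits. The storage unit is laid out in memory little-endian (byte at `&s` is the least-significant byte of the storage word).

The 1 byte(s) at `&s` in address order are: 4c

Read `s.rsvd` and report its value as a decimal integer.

2

[0]=0x4c (little-endian) → word 0x4c
ver:2 @ bit 0 → (0x4c>>0)&0x3 = 0x0
slot:2 @ bit 2 → (0x4c>>2)&0x3 = 0x3
cnt:1 @ bit 4 → (0x4c>>4)&0x1 = 0x0
rsvd:3 @ bit 5 → (0x4c>>5)&0x7 = 0x2  ←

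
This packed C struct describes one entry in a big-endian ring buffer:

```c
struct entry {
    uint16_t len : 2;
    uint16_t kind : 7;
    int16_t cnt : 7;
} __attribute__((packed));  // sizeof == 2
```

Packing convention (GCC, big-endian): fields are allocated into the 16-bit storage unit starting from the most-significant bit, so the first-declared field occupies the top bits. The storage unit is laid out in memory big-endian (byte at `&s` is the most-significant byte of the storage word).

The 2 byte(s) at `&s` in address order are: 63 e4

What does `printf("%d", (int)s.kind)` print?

[0]=0x63 [1]=0xe4 (big-endian) → word 0x63e4
len:2 @ bit 14 → (0x63e4>>14)&0x3 = 0x1
kind:7 @ bit 7 → (0x63e4>>7)&0x7f = 0x47  ←
cnt:7 @ bit 0 → (0x63e4>>0)&0x7f = 0x64

71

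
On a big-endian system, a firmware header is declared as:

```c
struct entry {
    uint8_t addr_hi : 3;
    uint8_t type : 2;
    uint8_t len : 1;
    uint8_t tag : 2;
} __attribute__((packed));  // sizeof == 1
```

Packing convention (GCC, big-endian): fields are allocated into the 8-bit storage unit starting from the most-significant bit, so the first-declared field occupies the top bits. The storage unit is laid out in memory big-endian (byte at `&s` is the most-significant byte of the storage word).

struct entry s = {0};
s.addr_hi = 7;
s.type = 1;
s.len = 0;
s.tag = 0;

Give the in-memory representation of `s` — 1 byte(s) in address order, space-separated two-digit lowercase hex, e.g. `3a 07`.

[5+:3] addr_hi=7 & 0x7 = 0x7; word=0xe0
[3+:2] type=1 & 0x3 = 0x1; word=0xe8
[2+:1] len=0 & 0x1 = 0x0; word=0xe8
[0+:2] tag=0 & 0x3 = 0x0; word=0xe8
word = 0xe8 → big-endian bytes:
  [0]=0xe8

e8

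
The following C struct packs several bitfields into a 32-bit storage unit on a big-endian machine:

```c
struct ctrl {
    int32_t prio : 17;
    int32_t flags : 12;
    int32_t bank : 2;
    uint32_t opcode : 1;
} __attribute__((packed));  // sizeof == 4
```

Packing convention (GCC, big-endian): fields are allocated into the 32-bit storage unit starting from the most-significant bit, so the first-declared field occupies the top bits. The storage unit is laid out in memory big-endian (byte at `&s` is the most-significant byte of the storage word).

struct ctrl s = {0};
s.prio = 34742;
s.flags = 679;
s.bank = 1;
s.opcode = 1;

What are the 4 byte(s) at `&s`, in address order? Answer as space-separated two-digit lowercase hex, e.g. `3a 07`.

43 db 15 3b

[15+:17] prio=34742 & 0x1ffff = 0x87b6; word=0x43db0000
[3+:12] flags=679 & 0xfff = 0x2a7; word=0x43db1538
[1+:2] bank=1 & 0x3 = 0x1; word=0x43db153a
[0+:1] opcode=1 & 0x1 = 0x1; word=0x43db153b
word = 0x43db153b → big-endian bytes:
  [0]=0x43  [1]=0xdb  [2]=0x15  [3]=0x3b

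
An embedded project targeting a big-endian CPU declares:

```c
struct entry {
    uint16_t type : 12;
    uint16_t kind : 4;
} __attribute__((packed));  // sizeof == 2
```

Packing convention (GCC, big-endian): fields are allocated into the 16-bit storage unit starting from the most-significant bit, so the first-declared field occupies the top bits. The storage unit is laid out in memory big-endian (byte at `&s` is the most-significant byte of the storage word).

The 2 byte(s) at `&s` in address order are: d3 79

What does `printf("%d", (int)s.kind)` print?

9

[0]=0xd3 [1]=0x79 (big-endian) → word 0xd379
type [4+:12] = (word>>4) & 0xfff = 3383
kind [0+:4] = (word>>0) & 0xf = 9  ←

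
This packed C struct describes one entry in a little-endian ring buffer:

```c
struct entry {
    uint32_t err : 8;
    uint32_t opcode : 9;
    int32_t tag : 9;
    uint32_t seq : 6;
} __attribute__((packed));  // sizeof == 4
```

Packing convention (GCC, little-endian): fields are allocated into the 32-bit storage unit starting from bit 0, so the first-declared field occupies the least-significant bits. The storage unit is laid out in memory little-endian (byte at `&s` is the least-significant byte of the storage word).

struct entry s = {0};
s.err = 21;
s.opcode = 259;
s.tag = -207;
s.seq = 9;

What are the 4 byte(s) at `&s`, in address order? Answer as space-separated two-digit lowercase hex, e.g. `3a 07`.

err:8 = 21 → 0x15 << 0 → word 0x00000015
opcode:9 = 259 → 0x103 << 8 → word 0x00010315
tag:9 = -207 → 0x131 << 17 → word 0x02630315
seq:6 = 9 → 0x9 << 26 → word 0x26630315
word = 0x26630315 → little-endian bytes:
  [0]=0x15  [1]=0x03  [2]=0x63  [3]=0x26

15 03 63 26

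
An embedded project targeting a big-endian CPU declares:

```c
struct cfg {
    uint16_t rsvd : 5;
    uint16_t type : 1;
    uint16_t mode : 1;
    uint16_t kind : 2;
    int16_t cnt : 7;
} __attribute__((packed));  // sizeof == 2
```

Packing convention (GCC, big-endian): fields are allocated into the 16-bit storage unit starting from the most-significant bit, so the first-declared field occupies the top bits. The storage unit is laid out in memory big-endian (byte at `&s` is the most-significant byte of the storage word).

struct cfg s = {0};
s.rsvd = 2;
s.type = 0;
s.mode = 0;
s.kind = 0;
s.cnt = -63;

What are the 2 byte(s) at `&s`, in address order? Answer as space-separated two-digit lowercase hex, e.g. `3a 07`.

10 41

rsvd:5 = 2 → 0x2 << 11 → word 0x1000
type:1 = 0 → 0x0 << 10 → word 0x1000
mode:1 = 0 → 0x0 << 9 → word 0x1000
kind:2 = 0 → 0x0 << 7 → word 0x1000
cnt:7 = -63 → 0x41 << 0 → word 0x1041
word = 0x1041 → big-endian bytes:
  [0]=0x10  [1]=0x41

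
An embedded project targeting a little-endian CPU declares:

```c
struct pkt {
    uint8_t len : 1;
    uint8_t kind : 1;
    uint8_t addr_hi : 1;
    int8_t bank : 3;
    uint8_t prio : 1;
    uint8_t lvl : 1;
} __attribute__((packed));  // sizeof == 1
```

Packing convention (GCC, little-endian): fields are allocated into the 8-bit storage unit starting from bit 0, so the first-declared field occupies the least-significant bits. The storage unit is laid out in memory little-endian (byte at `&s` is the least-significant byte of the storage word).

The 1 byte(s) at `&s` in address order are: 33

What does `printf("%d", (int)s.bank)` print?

-2

[0]=0x33 (little-endian) → word 0x33
len [0+:1] = (word>>0) & 0x1 = 1
kind [1+:1] = (word>>1) & 0x1 = 1
addr_hi [2+:1] = (word>>2) & 0x1 = 0
bank [3+:3] = (word>>3) & 0x7 = 6  ←
prio [6+:1] = (word>>6) & 0x1 = 0
lvl [7+:1] = (word>>7) & 0x1 = 0
bank signed 3b, MSB=1: 6 - 8 = -2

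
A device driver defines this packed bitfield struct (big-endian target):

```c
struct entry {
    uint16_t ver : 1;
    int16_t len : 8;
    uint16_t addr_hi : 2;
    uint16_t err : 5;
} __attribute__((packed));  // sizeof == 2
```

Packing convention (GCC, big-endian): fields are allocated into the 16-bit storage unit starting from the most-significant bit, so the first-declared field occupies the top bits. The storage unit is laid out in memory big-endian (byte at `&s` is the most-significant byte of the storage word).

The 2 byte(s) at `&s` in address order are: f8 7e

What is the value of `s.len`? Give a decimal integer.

-16

[0]=0xf8 [1]=0x7e (big-endian) → word 0xf87e
ver [15+:1] = (word>>15) & 0x1 = 1
len [7+:8] = (word>>7) & 0xff = 240  ←
addr_hi [5+:2] = (word>>5) & 0x3 = 3
err [0+:5] = (word>>0) & 0x1f = 30
len signed 8b, MSB=1: 240 - 256 = -16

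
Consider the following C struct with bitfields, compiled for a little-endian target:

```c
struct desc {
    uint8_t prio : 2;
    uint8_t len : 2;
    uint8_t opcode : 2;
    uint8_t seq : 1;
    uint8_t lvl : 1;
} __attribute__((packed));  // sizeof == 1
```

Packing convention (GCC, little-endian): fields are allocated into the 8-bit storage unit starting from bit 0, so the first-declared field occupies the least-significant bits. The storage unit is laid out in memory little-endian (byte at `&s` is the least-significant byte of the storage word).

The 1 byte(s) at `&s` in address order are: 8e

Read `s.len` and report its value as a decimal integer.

3

[0]=0x8e (little-endian) → word 0x8e
prio [0+:2] = (word>>0) & 0x3 = 2
len [2+:2] = (word>>2) & 0x3 = 3  ←
opcode [4+:2] = (word>>4) & 0x3 = 0
seq [6+:1] = (word>>6) & 0x1 = 0
lvl [7+:1] = (word>>7) & 0x1 = 1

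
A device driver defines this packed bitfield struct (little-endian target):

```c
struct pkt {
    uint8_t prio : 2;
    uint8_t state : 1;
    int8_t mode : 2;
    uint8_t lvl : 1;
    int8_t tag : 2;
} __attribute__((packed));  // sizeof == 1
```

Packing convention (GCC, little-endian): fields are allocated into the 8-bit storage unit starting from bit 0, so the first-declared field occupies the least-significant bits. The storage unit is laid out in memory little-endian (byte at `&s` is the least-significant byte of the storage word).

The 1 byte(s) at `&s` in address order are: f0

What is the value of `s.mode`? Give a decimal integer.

-2

[0]=0xf0 (little-endian) → word 0xf0
prio [0+:2] = (word>>0) & 0x3 = 0
state [2+:1] = (word>>2) & 0x1 = 0
mode [3+:2] = (word>>3) & 0x3 = 2  ←
lvl [5+:1] = (word>>5) & 0x1 = 1
tag [6+:2] = (word>>6) & 0x3 = 3
mode signed 2b, MSB=1: 2 - 4 = -2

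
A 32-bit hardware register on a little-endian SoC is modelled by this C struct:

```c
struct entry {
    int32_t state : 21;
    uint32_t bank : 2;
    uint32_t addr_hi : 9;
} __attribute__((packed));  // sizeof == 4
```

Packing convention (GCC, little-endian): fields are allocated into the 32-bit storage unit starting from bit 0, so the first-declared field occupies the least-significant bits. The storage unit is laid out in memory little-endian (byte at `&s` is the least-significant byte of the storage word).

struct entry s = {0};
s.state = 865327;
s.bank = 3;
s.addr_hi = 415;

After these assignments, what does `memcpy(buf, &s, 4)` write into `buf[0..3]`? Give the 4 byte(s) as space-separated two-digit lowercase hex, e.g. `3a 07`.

2f 34 ed cf

[0+:21] state=865327 & 0x1fffff = 0xd342f; word=0x000d342f
[21+:2] bank=3 & 0x3 = 0x3; word=0x006d342f
[23+:9] addr_hi=415 & 0x1ff = 0x19f; word=0xcfed342f
word = 0xcfed342f → little-endian bytes:
  [0]=0x2f  [1]=0x34  [2]=0xed  [3]=0xcf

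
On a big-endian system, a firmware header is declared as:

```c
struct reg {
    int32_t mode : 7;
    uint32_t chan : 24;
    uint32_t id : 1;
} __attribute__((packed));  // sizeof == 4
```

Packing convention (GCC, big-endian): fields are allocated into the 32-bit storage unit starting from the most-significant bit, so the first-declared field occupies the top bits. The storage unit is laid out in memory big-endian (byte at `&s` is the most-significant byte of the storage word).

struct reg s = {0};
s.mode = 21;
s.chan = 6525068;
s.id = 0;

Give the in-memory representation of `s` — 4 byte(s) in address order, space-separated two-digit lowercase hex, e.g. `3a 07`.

mode (7b) val=21 bits=0x15 at bit 25: 0x2a000000
chan (24b) val=6525068 bits=0x63908c at bit 1: 0x2ac72118
id (1b) val=0 bits=0x0 at bit 0: 0x2ac72118
word = 0x2ac72118 → big-endian bytes:
  [0]=0x2a  [1]=0xc7  [2]=0x21  [3]=0x18

2a c7 21 18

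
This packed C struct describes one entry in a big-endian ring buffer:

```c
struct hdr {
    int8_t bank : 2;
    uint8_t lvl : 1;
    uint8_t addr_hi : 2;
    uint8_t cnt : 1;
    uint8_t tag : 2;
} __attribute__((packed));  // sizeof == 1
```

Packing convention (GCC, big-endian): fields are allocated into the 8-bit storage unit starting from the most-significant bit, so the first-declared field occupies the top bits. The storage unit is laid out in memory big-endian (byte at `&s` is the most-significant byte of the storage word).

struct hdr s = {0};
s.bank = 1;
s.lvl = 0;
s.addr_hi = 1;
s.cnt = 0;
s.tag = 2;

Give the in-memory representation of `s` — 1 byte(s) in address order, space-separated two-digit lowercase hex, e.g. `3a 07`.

4a

bank (2b) val=1 bits=0x1 at bit 6: 0x40
lvl (1b) val=0 bits=0x0 at bit 5: 0x40
addr_hi (2b) val=1 bits=0x1 at bit 3: 0x48
cnt (1b) val=0 bits=0x0 at bit 2: 0x48
tag (2b) val=2 bits=0x2 at bit 0: 0x4a
word = 0x4a → big-endian bytes:
  [0]=0x4a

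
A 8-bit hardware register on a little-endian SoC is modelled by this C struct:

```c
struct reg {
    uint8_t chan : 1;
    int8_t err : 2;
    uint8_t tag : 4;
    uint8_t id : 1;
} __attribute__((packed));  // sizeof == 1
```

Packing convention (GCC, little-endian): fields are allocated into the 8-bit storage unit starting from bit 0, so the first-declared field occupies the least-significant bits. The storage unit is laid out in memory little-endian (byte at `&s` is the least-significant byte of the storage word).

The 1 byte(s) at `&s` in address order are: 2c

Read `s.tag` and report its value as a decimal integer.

5

[0]=0x2c (little-endian) → word 0x2c
chan [0+:1] = (word>>0) & 0x1 = 0
err [1+:2] = (word>>1) & 0x3 = 2
tag [3+:4] = (word>>3) & 0xf = 5  ←
id [7+:1] = (word>>7) & 0x1 = 0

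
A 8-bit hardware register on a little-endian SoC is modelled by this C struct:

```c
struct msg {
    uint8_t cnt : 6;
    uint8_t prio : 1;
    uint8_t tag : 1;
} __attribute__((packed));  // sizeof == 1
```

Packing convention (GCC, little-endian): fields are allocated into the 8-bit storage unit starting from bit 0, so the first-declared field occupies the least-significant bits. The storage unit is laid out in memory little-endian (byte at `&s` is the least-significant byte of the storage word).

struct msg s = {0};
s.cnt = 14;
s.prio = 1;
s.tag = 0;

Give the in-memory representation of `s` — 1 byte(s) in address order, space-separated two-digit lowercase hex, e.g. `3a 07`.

4e

[0+:6] cnt=14 & 0x3f = 0xe; word=0x0e
[6+:1] prio=1 & 0x1 = 0x1; word=0x4e
[7+:1] tag=0 & 0x1 = 0x0; word=0x4e
word = 0x4e → little-endian bytes:
  [0]=0x4e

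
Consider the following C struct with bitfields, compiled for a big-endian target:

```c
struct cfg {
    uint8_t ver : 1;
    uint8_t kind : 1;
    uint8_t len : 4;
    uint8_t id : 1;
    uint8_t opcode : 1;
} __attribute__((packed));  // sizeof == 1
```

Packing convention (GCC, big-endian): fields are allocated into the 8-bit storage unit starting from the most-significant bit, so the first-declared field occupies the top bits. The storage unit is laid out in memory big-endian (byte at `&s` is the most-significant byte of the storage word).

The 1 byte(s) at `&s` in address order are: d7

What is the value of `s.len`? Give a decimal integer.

[0]=0xd7 (big-endian) → word 0xd7
ver:1 @ bit 7 → (0xd7>>7)&0x1 = 0x1
kind:1 @ bit 6 → (0xd7>>6)&0x1 = 0x1
len:4 @ bit 2 → (0xd7>>2)&0xf = 0x5  ←
id:1 @ bit 1 → (0xd7>>1)&0x1 = 0x1
opcode:1 @ bit 0 → (0xd7>>0)&0x1 = 0x1

5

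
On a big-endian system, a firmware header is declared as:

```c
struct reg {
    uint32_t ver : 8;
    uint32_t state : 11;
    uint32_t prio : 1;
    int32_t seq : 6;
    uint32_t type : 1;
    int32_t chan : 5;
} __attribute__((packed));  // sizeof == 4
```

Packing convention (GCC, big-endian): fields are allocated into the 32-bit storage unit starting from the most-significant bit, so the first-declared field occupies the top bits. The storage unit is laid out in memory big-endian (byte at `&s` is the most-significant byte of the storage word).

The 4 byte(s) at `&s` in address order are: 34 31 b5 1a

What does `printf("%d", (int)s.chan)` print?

[0]=0x34 [1]=0x31 [2]=0xb5 [3]=0x1a (big-endian) → word 0x3431b51a
ver:8 @ bit 24 → (0x3431b51a>>24)&0xff = 0x34
state:11 @ bit 13 → (0x3431b51a>>13)&0x7ff = 0x18d
prio:1 @ bit 12 → (0x3431b51a>>12)&0x1 = 0x1
seq:6 @ bit 6 → (0x3431b51a>>6)&0x3f = 0x14
type:1 @ bit 5 → (0x3431b51a>>5)&0x1 = 0x0
chan:5 @ bit 0 → (0x3431b51a>>0)&0x1f = 0x1a  ←
chan signed 5b, MSB=1: 26 - 32 = -6

-6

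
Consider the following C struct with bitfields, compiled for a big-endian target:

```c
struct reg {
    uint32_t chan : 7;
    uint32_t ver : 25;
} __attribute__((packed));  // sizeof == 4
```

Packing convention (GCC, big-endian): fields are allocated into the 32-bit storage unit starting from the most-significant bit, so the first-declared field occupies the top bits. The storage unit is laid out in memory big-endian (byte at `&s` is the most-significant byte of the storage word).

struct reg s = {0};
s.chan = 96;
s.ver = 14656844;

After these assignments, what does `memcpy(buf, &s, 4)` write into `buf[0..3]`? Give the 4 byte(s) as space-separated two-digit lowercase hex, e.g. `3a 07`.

c0 df a5 4c

[25+:7] chan=96 & 0x7f = 0x60; word=0xc0000000
[0+:25] ver=14656844 & 0x1ffffff = 0xdfa54c; word=0xc0dfa54c
word = 0xc0dfa54c → big-endian bytes:
  [0]=0xc0  [1]=0xdf  [2]=0xa5  [3]=0x4c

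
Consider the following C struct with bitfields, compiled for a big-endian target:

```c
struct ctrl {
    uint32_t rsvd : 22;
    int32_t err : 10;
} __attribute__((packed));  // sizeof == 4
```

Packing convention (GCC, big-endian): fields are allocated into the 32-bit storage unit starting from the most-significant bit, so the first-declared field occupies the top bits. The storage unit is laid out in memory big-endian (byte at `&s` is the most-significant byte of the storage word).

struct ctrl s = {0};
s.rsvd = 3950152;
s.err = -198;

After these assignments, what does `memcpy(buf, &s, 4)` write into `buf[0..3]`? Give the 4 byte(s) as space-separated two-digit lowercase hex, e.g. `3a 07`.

f1 19 23 3a

rsvd:22 = 3950152 → 0x3c4648 << 10 → word 0xf1192000
err:10 = -198 → 0x33a << 0 → word 0xf119233a
word = 0xf119233a → big-endian bytes:
  [0]=0xf1  [1]=0x19  [2]=0x23  [3]=0x3a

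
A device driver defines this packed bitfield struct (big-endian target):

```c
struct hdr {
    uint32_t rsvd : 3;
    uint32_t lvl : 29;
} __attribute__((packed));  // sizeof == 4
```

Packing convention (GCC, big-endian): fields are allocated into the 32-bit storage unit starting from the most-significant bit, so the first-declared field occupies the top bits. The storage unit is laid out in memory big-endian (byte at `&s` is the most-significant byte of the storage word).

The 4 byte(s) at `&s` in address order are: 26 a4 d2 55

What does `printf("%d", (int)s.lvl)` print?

[0]=0x26 [1]=0xa4 [2]=0xd2 [3]=0x55 (big-endian) → word 0x26a4d255
rsvd:3 @ bit 29 → (0x26a4d255>>29)&0x7 = 0x1
lvl:29 @ bit 0 → (0x26a4d255>>0)&0x1fffffff = 0x6a4d255  ←

111465045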